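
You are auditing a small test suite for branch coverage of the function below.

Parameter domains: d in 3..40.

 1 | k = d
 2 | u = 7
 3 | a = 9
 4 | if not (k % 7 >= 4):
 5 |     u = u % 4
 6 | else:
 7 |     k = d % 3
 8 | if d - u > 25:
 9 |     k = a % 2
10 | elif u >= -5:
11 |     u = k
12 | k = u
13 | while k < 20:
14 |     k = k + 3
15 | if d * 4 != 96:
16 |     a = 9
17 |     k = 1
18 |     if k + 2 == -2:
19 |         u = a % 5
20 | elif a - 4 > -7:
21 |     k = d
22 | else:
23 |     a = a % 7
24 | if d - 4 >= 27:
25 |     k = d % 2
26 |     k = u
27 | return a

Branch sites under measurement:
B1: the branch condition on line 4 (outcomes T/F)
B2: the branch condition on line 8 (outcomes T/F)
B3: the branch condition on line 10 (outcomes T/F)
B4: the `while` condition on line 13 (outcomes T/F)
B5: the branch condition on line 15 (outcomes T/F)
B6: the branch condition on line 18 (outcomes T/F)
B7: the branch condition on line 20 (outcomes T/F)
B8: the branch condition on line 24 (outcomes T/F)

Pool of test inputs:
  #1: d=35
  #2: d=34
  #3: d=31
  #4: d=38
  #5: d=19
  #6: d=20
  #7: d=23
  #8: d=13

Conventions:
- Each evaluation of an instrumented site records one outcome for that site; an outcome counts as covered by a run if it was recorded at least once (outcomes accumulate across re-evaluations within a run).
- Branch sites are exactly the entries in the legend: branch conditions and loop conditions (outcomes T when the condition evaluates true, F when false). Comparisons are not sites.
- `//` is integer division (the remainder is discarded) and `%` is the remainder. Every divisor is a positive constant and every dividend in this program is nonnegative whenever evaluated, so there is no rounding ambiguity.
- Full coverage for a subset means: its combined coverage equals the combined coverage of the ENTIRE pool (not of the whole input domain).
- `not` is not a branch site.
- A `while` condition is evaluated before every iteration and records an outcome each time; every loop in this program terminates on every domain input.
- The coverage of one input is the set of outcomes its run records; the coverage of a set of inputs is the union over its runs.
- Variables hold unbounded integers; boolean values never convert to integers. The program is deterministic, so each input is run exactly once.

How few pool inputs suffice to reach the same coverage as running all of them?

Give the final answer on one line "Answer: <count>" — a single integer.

input #1, d=35: outcomes B1=T, B2=T, B4=T, B4=F, B5=T, B6=F, B8=T
input #2, d=34: outcomes B1=F, B2=T, B4=T, B4=F, B5=T, B6=F, B8=T
input #3, d=31: outcomes B1=T, B2=T, B4=T, B4=F, B5=T, B6=F, B8=T
input #4, d=38: outcomes B1=T, B2=T, B4=T, B4=F, B5=T, B6=F, B8=T
input #5, d=19: outcomes B1=F, B2=F, B3=T, B4=T, B4=F, B5=T, B6=F, B8=F
input #6, d=20: outcomes B1=F, B2=F, B3=T, B4=T, B4=F, B5=T, B6=F, B8=F
input #7, d=23: outcomes B1=T, B2=F, B3=T, B4=F, B5=T, B6=F, B8=F
input #8, d=13: outcomes B1=F, B2=F, B3=T, B4=T, B4=F, B5=T, B6=F, B8=F
together the pool reaches 11 outcomes: B1=T, B1=F, B2=T, B2=F, B3=T, B4=T, B4=F, B5=T, B6=F, B8=T, B8=F
no size-1 subset reaches all 11 outcomes (best union: 8/11)
the canonical winner is {1, 5}: size 2, full 11-outcome coverage, earliest index list among size-2 covers

Answer: 2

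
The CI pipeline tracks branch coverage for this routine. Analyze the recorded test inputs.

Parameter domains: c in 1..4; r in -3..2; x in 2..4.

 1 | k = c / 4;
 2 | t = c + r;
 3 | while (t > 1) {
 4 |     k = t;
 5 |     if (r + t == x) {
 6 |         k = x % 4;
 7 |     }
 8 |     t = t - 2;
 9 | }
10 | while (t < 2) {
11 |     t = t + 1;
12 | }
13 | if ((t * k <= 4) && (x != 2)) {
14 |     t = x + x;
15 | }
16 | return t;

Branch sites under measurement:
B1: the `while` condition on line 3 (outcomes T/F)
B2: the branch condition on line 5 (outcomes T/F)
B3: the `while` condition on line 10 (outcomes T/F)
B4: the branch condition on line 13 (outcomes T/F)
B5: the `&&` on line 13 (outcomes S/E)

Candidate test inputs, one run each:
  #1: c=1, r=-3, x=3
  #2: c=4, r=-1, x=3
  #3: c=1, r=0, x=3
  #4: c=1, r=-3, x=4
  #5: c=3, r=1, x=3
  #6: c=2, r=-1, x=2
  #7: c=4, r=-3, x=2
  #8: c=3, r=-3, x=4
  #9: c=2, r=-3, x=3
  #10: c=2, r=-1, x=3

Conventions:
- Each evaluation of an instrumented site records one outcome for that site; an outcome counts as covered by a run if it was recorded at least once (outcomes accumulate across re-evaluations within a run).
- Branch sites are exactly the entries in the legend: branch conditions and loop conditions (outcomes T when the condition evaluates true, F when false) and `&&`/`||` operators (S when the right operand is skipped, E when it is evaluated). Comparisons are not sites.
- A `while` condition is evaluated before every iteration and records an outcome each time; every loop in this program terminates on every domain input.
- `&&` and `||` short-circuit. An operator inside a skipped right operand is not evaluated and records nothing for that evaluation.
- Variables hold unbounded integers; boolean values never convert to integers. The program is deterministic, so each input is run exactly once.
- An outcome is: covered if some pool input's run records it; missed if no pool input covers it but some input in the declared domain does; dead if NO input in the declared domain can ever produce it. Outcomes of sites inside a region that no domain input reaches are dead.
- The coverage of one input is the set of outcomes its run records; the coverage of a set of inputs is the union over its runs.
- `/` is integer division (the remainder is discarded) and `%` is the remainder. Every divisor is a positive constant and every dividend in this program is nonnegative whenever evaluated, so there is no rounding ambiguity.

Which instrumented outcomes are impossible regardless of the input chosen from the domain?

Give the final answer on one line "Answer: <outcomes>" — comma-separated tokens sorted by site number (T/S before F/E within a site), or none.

checking every outcome against all 72 domain inputs:
  reachable outcomes have witnesses, e.g. B1=T (e.g. c=1, r=1, x=2), B1=F (e.g. c=1, r=-3, x=2), B2=T (e.g. c=1, r=1, x=3), B2=F (e.g. c=1, r=1, x=2)

Answer: none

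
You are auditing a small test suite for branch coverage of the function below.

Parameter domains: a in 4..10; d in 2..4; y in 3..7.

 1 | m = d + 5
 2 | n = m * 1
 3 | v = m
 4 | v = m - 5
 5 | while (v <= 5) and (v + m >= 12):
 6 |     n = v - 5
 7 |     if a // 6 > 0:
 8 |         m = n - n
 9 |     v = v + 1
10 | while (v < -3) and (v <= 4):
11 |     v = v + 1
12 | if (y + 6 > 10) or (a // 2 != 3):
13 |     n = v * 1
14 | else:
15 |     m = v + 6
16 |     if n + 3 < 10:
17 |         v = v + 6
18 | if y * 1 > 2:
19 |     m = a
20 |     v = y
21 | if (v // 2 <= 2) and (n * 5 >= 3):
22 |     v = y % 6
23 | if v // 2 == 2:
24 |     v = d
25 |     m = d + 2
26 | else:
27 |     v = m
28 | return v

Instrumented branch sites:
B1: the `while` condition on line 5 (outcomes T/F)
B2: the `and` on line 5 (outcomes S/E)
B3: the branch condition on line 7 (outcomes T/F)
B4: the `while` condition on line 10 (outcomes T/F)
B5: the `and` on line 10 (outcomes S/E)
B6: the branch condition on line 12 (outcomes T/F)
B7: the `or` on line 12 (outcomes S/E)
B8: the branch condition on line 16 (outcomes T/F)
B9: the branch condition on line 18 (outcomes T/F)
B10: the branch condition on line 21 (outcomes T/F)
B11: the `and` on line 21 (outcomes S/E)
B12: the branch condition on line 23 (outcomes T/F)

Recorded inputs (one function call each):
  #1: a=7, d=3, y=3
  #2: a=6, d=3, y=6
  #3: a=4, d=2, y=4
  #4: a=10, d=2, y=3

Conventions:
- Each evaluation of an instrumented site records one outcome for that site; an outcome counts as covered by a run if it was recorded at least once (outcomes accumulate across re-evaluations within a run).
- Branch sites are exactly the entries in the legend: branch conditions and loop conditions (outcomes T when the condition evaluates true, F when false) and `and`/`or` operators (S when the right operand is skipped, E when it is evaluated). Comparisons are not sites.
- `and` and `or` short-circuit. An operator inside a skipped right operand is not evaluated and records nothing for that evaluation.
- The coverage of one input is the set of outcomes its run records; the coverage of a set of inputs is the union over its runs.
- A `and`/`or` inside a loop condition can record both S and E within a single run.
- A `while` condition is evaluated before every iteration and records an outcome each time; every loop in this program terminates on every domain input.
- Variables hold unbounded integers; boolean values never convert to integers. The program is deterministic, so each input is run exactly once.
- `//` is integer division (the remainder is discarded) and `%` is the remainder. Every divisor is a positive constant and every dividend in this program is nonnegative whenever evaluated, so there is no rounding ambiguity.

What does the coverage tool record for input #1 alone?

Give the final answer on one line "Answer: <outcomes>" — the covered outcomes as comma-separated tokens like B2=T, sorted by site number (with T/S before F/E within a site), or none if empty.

Tracing the run of input #1 (a=7, d=3, y=3):
  B2->E, B1->F, B5->S, B4->F, B7->E, B6->F, B8->F, B9->T, B11->E, B10->T
  B12->F
distinct outcomes covered: B1=F, B2=E, B4=F, B5=S, B6=F, B7=E, B8=F, B9=T, B10=T, B11=E, B12=F

Answer: B1=F, B2=E, B4=F, B5=S, B6=F, B7=E, B8=F, B9=T, B10=T, B11=E, B12=F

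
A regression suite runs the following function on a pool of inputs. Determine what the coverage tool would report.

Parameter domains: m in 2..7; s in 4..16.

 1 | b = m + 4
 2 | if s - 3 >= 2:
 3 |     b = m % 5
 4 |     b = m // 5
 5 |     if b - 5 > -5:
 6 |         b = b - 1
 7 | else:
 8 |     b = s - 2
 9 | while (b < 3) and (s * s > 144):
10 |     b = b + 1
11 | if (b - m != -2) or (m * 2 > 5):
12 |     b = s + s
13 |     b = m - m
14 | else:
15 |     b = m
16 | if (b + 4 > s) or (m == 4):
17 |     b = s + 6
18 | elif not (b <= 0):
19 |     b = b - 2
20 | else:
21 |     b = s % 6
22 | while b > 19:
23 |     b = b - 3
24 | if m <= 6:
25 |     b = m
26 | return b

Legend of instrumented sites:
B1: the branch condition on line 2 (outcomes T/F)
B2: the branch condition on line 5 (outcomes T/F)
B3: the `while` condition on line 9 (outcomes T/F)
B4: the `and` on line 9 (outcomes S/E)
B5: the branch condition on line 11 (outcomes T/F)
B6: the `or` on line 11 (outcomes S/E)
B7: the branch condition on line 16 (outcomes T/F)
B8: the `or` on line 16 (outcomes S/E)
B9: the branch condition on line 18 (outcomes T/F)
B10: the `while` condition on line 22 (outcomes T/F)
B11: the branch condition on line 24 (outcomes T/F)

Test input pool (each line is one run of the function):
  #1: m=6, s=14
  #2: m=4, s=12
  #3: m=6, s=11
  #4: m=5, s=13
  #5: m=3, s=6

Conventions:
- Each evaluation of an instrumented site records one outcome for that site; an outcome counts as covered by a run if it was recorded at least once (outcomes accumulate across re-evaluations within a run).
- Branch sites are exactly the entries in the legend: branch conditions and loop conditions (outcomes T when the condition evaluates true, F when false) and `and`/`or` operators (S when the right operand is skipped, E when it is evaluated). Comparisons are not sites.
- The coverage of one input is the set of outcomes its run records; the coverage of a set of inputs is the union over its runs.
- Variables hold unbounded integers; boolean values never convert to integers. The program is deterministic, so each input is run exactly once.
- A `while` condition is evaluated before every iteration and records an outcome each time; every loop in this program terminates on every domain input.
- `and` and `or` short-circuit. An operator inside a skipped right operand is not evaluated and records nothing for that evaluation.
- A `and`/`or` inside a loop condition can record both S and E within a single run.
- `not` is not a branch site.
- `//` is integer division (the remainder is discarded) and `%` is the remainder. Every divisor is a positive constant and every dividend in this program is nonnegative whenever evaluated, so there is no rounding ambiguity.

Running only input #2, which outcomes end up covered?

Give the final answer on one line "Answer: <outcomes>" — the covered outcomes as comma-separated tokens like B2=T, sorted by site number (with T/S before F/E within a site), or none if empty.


Running input #2 (m=4, s=12), event by event:
  B1->T, B2->F, B4->E, B3->F, B6->S, B5->T, B8->E, B7->T, B10->F, B11->T
as a set, this run covers: B1=T, B2=F, B3=F, B4=E, B5=T, B6=S, B7=T, B8=E, B10=F, B11=T
Answer: B1=T, B2=F, B3=F, B4=E, B5=T, B6=S, B7=T, B8=E, B10=F, B11=T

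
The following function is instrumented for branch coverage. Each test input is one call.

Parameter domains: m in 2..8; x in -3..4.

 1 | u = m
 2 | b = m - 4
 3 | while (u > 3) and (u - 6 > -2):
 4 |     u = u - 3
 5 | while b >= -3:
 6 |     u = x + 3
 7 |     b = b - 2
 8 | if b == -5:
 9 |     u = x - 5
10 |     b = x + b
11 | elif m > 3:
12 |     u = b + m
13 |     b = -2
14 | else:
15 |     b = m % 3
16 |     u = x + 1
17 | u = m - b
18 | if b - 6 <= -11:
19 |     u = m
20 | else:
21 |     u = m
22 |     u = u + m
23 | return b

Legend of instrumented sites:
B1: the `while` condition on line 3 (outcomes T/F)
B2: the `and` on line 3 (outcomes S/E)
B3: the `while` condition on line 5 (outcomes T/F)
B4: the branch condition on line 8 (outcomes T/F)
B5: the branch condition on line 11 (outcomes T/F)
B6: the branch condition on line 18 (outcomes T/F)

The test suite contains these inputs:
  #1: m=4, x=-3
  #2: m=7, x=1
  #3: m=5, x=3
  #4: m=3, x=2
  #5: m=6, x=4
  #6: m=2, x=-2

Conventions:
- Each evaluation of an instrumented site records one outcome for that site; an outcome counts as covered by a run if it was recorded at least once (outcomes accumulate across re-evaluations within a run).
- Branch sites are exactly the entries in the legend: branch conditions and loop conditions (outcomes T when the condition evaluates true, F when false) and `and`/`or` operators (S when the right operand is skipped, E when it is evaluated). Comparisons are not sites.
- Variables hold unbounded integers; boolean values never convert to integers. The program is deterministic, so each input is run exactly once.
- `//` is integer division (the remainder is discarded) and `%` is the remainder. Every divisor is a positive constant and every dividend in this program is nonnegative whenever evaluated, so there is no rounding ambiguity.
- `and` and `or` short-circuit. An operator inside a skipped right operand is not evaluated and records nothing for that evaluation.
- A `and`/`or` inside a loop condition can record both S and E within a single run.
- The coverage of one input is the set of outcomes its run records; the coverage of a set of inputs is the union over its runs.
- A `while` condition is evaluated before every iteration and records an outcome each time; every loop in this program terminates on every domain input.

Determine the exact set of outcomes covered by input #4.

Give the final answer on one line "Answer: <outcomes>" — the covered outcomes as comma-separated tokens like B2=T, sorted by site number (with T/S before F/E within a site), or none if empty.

Simulating input #4 (m=3, x=2) step by step:
  B2->S, B1->F, B3->T, B3->T, B3->F, B4->T, B6->F
deduplicating events, the covered set is: B1=F, B2=S, B3=T, B3=F, B4=T, B6=F

Answer: B1=F, B2=S, B3=T, B3=F, B4=T, B6=F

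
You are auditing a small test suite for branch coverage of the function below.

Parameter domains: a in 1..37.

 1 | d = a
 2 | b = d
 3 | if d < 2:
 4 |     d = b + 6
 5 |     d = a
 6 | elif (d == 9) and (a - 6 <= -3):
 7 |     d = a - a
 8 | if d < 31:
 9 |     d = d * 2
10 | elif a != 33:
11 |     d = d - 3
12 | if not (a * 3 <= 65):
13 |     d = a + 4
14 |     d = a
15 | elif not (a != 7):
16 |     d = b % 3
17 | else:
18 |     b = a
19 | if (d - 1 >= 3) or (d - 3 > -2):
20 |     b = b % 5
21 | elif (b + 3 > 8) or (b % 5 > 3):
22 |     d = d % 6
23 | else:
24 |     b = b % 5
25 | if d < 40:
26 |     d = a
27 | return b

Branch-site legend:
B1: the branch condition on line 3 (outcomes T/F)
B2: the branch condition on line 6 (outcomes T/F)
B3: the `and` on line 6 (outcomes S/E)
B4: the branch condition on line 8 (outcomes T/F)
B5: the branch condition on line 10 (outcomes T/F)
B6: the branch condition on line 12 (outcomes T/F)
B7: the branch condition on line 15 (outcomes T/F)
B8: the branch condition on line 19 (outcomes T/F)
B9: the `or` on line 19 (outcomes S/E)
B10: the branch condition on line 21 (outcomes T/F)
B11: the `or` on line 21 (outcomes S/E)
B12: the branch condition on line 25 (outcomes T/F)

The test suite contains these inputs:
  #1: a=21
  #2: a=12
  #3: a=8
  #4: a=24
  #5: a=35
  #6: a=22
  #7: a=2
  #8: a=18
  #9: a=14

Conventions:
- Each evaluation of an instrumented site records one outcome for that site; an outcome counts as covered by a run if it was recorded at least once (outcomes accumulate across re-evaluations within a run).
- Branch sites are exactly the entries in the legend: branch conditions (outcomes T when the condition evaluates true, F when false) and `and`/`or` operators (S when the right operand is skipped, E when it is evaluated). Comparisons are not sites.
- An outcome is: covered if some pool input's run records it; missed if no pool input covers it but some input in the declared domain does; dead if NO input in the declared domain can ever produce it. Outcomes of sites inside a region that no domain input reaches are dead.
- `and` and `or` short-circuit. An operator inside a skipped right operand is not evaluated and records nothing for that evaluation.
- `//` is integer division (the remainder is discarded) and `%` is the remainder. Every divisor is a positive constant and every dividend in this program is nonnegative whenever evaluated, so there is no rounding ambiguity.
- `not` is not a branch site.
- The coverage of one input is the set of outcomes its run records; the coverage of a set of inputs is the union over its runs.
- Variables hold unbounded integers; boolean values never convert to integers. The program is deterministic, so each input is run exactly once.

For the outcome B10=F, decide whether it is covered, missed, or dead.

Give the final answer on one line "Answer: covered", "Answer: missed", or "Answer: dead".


no pool input records B10=F
checking all 37 inputs in the declared domain: B10=F is never recorded -> dead
Answer: dead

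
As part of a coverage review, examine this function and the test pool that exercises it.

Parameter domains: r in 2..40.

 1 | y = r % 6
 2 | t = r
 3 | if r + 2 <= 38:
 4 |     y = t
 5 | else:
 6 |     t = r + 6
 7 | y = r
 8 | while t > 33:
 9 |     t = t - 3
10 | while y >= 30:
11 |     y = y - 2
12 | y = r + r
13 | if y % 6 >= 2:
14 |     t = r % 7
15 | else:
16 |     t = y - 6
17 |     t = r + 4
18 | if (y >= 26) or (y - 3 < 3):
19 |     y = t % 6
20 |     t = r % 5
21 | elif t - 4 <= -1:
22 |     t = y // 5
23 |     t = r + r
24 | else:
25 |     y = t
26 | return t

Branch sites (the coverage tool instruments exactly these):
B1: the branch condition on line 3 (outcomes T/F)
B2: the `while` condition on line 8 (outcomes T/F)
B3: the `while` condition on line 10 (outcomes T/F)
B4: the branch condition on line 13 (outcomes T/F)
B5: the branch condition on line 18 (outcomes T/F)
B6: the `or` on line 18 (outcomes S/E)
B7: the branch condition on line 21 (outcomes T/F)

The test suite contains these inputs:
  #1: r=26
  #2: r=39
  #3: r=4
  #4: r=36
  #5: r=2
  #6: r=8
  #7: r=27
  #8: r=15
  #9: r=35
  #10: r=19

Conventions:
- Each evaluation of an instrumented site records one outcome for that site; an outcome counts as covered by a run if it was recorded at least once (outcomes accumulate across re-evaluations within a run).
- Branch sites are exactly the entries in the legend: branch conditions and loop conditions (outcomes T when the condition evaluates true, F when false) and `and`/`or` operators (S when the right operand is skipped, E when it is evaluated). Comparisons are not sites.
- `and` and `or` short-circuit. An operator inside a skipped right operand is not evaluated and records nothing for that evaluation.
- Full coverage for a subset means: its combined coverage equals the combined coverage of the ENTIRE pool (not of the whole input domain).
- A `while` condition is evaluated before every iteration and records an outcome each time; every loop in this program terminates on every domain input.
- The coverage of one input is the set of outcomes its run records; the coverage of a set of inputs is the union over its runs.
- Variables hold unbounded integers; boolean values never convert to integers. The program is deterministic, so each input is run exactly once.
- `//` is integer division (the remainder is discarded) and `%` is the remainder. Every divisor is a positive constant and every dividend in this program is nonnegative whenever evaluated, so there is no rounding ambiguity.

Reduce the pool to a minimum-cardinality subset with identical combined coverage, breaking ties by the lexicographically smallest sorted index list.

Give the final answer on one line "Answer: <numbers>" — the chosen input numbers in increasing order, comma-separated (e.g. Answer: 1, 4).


test 1 (r=26) fires B1->T, B2->F, B3->F, B4->T, B6->S, B5->T; hits B1=T, B2=F, B3=F, B4=T, B5=T, B6=S
test 2 (r=39) fires B1->F, B2->T, B2->T, B2->T, B2->T, B2->F, B3->T, B3->T, B3->T, B3->T, B3->T, B3->F, B4->F, B6->S, ...; hits B1=F, B2=T, B2=F, B3=T, B3=F, B4=F, B5=T, B6=S
test 3 (r=4) fires B1->T, B2->F, B3->F, B4->T, B6->E, B5->F, B7->F; hits B1=T, B2=F, B3=F, B4=T, B5=F, B6=E, B7=F
test 4 (r=36) fires B1->T, B2->T, B2->F, B3->T, B3->T, B3->T, B3->T, B3->F, B4->F, B6->S, B5->T; hits B1=T, B2=T, B2=F, B3=T, B3=F, B4=F, B5=T, B6=S
test 5 (r=2) fires B1->T, B2->F, B3->F, B4->T, B6->E, B5->T; hits B1=T, B2=F, B3=F, B4=T, B5=T, B6=E
test 6 (r=8) fires B1->T, B2->F, B3->F, B4->T, B6->E, B5->F, B7->T; hits B1=T, B2=F, B3=F, B4=T, B5=F, B6=E, B7=T
test 7 (r=27) fires B1->T, B2->F, B3->F, B4->F, B6->S, B5->T; hits B1=T, B2=F, B3=F, B4=F, B5=T, B6=S
test 8 (r=15) fires B1->T, B2->F, B3->F, B4->F, B6->S, B5->T; hits B1=T, B2=F, B3=F, B4=F, B5=T, B6=S
test 9 (r=35) fires B1->T, B2->T, B2->F, B3->T, B3->T, B3->T, B3->F, B4->T, B6->S, B5->T; hits B1=T, B2=T, B2=F, B3=T, B3=F, B4=T, B5=T, B6=S
test 10 (r=19) fires B1->T, B2->F, B3->F, B4->T, B6->S, B5->T; hits B1=T, B2=F, B3=F, B4=T, B5=T, B6=S
pool-wide coverage (14 outcomes): B1=T, B1=F, B2=T, B2=F, B3=T, B3=F, B4=T, B4=F, B5=T, B5=F, B6=S, B6=E, B7=T, B7=F
no size-1 subset reaches all 14 outcomes (best union: 8/14)
no size-2 subset reaches all 14 outcomes (best union: 13/14)
at size 3, {2, 3, 6} reaches all 14 outcomes; every lexicographically earlier size-3 subset fails
Answer: 2, 3, 6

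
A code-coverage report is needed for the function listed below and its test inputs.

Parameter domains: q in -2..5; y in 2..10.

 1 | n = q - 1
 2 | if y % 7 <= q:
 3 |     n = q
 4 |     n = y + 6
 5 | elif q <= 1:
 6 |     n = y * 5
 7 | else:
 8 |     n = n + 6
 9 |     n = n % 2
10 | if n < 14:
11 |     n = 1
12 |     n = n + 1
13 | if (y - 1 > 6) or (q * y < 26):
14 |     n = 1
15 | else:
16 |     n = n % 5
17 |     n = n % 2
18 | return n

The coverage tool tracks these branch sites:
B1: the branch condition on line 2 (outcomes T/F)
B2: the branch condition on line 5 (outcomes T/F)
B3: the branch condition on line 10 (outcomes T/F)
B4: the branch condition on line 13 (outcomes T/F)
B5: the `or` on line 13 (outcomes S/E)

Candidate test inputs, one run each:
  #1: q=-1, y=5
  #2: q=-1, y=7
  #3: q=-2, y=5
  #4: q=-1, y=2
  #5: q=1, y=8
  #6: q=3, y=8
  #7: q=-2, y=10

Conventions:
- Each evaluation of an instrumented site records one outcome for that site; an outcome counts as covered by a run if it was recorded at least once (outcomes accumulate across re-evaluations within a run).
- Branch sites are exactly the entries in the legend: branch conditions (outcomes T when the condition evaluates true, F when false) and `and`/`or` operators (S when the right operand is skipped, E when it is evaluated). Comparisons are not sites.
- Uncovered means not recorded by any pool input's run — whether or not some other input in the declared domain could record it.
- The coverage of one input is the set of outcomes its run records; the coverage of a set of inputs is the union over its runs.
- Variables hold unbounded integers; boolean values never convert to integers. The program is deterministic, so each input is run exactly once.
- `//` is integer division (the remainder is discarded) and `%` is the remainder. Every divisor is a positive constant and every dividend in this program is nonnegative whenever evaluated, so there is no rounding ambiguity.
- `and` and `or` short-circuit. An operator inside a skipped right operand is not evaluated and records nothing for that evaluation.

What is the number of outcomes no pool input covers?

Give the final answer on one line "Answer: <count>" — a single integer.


#1 (q=-1, y=5) -> B1->F, B2->T, B3->F, B5->E, B4->T; covered: B1=F, B2=T, B3=F, B4=T, B5=E
#2 (q=-1, y=7) -> B1->F, B2->T, B3->F, B5->E, B4->T; covered: B1=F, B2=T, B3=F, B4=T, B5=E
#3 (q=-2, y=5) -> B1->F, B2->T, B3->F, B5->E, B4->T; covered: B1=F, B2=T, B3=F, B4=T, B5=E
#4 (q=-1, y=2) -> B1->F, B2->T, B3->T, B5->E, B4->T; covered: B1=F, B2=T, B3=T, B4=T, B5=E
#5 (q=1, y=8) -> B1->T, B3->F, B5->S, B4->T; covered: B1=T, B3=F, B4=T, B5=S
#6 (q=3, y=8) -> B1->T, B3->F, B5->S, B4->T; covered: B1=T, B3=F, B4=T, B5=S
#7 (q=-2, y=10) -> B1->F, B2->T, B3->F, B5->S, B4->T; covered: B1=F, B2=T, B3=F, B4=T, B5=S
union over the pool: B1=T, B1=F, B2=T, B3=T, B3=F, B4=T, B5=S, B5=E
uncovered (2 of 10): B2=F, B4=F
Answer: 2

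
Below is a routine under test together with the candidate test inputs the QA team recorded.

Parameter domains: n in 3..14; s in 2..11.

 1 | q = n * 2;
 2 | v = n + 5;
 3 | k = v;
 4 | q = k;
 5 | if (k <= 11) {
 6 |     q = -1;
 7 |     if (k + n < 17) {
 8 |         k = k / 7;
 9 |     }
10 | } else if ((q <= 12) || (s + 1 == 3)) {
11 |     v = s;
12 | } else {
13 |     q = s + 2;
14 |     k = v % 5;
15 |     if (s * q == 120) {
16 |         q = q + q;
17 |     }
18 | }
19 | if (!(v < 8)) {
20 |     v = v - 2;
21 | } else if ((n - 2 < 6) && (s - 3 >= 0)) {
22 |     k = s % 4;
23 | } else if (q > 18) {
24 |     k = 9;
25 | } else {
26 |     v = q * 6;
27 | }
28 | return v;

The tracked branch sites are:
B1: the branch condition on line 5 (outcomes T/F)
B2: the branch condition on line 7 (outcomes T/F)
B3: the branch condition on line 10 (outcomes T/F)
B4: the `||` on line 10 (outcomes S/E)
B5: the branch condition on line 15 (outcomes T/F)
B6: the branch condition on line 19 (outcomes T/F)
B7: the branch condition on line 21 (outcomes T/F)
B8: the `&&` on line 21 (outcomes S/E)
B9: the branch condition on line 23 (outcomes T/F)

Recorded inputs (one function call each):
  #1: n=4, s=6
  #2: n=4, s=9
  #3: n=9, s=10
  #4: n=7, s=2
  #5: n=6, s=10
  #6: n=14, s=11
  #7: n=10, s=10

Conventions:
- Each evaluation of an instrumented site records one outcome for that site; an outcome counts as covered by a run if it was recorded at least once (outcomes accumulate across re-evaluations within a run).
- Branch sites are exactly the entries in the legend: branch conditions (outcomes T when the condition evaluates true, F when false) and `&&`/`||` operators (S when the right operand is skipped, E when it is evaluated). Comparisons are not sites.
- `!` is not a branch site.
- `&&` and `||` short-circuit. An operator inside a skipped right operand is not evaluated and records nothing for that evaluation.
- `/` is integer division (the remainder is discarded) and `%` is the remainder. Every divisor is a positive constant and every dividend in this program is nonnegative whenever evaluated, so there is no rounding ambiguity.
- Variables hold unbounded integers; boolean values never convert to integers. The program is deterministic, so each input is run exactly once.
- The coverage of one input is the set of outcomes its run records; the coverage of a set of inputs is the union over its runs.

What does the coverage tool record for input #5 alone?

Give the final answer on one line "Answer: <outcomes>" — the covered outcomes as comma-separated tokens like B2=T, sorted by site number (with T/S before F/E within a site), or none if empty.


Running input #5 (n=6, s=10), event by event:
  B1->T, B2->F, B6->T
collecting distinct outcomes: B1=T, B2=F, B6=T
Answer: B1=T, B2=F, B6=T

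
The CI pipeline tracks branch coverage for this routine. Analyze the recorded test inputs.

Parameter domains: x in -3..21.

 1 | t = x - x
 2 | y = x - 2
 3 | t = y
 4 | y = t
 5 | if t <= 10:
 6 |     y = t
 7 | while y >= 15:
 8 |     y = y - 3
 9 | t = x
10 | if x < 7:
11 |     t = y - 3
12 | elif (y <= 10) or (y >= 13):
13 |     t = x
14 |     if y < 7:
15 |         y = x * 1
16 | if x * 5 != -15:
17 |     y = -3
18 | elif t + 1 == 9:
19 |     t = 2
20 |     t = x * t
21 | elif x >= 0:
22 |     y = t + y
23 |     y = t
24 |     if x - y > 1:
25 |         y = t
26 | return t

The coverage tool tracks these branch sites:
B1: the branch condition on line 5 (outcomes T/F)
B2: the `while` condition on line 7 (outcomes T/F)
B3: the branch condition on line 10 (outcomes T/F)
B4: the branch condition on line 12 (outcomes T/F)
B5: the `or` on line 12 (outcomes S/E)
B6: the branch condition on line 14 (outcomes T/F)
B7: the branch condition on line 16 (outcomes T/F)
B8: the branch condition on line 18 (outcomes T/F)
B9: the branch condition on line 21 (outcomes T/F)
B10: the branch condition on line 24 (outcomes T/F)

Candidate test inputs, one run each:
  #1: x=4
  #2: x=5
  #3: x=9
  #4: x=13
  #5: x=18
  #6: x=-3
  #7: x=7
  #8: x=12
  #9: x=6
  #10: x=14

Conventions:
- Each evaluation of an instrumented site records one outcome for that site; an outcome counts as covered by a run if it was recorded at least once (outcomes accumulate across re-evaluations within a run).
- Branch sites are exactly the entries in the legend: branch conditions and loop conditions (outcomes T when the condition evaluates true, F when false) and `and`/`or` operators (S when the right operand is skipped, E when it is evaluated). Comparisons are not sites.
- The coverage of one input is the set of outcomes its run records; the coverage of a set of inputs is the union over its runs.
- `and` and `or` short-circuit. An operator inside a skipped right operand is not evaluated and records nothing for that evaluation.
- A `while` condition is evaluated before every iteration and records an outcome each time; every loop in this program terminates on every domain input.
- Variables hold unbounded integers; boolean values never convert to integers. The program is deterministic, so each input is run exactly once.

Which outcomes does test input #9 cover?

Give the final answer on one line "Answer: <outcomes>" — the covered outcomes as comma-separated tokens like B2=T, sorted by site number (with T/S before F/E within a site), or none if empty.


Running input #9 (x=6), event by event:
  B1->T, B2->F, B3->T, B7->T
deduplicating events, the covered set is: B1=T, B2=F, B3=T, B7=T
Answer: B1=T, B2=F, B3=T, B7=T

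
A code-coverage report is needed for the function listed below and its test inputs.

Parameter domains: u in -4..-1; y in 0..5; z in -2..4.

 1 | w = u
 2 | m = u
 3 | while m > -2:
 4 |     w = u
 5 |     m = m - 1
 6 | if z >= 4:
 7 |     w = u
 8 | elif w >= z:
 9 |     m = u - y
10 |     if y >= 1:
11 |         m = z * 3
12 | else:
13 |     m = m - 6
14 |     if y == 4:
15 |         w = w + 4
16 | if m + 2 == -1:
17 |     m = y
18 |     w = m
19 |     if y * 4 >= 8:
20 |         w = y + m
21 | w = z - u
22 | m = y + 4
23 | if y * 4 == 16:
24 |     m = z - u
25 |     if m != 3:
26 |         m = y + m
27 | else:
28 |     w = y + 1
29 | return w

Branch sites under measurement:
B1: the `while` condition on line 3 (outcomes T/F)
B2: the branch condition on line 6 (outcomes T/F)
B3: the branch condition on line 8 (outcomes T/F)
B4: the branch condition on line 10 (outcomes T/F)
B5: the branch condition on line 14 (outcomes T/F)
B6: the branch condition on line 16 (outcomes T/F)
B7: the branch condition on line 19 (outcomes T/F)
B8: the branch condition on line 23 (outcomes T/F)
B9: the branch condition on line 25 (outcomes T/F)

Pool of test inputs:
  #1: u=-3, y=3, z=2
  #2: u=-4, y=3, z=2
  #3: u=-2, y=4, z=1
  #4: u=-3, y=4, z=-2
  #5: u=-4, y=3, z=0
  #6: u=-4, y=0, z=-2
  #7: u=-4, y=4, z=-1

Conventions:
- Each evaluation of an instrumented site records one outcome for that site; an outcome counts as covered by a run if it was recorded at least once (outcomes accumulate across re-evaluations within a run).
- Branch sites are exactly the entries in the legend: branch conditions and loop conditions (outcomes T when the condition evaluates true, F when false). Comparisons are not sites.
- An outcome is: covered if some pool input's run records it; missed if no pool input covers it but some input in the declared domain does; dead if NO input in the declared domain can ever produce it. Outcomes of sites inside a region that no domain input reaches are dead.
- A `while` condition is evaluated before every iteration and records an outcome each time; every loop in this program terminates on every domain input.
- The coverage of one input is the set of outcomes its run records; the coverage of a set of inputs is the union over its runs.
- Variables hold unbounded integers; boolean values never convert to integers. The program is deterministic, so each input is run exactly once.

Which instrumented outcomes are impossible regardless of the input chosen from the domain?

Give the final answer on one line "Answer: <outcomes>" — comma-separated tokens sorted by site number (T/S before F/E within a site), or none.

running all 168 domain inputs and tallying outcomes:
  reachable outcomes have witnesses, e.g. B1=T (e.g. u=-1, y=0, z=-2), B1=F (e.g. u=-4, y=0, z=-2), B2=T (e.g. u=-4, y=0, z=4), B2=F (e.g. u=-4, y=0, z=-2)

Answer: none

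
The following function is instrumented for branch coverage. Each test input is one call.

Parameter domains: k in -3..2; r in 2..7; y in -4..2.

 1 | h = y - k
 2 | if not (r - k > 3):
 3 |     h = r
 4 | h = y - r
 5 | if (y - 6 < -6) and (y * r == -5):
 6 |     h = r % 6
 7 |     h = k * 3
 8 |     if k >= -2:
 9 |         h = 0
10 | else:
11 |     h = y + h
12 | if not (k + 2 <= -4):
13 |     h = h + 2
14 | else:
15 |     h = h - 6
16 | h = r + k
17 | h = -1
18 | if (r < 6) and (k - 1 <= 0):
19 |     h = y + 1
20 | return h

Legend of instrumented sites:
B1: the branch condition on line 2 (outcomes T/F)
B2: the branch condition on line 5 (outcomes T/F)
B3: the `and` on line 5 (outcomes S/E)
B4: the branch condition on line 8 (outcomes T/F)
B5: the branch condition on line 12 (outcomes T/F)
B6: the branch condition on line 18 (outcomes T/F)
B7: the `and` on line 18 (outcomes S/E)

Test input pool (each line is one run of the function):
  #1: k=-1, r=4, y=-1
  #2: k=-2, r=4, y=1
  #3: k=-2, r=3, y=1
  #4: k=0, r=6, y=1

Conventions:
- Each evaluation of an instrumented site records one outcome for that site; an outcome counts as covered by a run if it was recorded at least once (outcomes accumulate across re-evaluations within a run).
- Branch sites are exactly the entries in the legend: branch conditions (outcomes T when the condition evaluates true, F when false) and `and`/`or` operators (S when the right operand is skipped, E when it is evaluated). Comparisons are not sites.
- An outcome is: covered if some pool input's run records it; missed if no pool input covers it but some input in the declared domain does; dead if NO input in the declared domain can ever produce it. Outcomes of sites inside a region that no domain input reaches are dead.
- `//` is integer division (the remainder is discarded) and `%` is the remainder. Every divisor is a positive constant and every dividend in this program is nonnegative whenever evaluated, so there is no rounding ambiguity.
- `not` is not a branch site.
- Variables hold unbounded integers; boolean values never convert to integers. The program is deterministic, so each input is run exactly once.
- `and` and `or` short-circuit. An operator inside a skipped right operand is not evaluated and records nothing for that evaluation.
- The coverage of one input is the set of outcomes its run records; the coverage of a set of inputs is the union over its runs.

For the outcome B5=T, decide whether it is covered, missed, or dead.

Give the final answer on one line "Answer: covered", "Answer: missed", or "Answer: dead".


B5=T is recorded by pool input(s) 1, 2, 3, 4 -> covered
Answer: covered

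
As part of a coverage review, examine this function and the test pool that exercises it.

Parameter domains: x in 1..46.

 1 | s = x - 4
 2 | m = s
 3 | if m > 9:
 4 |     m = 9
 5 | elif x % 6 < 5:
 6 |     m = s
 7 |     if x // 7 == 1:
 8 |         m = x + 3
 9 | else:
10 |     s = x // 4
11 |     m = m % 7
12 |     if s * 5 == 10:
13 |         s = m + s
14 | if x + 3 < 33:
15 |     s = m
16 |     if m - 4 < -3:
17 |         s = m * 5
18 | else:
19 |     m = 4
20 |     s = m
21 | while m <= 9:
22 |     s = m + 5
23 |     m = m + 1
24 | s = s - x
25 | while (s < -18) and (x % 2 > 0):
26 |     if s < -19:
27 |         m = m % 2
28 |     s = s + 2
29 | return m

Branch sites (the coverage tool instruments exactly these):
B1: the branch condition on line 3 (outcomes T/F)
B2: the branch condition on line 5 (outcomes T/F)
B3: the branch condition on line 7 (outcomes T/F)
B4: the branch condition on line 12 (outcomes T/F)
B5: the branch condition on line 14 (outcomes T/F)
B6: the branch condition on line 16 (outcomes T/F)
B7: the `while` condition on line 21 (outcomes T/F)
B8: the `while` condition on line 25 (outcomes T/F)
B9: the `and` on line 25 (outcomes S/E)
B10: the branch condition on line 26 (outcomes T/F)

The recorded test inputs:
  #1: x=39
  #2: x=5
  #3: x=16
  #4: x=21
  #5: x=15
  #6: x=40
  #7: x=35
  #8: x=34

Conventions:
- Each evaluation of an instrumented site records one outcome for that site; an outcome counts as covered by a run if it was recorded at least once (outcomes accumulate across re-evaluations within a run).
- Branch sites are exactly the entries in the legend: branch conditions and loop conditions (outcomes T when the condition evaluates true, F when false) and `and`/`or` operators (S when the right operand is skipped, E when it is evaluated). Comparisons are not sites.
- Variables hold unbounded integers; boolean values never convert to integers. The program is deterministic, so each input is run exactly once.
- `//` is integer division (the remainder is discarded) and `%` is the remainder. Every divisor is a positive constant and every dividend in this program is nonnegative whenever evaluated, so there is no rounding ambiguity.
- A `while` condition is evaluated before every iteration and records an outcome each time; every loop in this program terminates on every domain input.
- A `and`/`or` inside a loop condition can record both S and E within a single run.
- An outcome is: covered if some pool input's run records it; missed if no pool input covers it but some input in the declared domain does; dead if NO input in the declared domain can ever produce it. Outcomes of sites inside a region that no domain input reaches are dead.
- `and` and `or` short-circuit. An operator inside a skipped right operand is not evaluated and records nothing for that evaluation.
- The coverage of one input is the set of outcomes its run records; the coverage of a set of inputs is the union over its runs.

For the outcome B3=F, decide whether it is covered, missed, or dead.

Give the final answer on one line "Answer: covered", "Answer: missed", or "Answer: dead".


no pool input records B3=F
but domain input (x=1) does record it -> reachable, so missed
Answer: missed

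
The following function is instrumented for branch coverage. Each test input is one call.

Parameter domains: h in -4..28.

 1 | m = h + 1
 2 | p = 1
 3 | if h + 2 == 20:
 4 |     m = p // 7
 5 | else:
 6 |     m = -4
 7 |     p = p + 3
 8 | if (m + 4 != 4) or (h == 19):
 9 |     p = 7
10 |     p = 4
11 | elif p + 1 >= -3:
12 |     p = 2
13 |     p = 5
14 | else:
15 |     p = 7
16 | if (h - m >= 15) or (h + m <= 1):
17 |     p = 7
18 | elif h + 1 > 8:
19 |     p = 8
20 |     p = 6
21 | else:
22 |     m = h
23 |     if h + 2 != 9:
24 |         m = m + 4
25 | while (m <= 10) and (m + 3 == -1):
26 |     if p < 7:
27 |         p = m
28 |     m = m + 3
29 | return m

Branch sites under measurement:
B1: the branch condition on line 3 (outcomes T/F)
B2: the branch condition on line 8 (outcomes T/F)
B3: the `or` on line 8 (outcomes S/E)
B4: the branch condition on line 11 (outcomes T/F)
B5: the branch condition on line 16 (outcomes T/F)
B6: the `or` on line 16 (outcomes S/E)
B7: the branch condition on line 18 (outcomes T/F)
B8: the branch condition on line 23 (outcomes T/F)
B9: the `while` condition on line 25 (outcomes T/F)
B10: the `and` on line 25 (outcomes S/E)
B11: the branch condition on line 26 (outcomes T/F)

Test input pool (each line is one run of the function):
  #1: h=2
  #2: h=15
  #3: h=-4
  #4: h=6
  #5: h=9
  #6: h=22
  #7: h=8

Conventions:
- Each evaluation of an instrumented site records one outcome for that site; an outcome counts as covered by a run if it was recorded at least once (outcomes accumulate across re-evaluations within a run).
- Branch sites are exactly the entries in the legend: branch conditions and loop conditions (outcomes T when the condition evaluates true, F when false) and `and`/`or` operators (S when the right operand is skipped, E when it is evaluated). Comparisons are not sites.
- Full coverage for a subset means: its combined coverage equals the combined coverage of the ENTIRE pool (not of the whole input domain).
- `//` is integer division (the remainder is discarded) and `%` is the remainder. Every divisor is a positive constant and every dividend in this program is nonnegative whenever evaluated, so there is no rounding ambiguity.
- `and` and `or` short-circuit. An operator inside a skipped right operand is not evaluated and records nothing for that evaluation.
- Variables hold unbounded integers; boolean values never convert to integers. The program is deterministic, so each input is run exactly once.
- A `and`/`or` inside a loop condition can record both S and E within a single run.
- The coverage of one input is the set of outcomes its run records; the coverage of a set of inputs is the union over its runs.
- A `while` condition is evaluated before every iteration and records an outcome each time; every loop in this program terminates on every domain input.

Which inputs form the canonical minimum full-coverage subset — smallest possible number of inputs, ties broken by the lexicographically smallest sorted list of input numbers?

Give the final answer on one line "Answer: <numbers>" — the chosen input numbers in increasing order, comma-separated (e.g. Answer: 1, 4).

#1 (h=2) -> covered: B1=F, B2=T, B3=S, B5=T, B6=E, B9=T, B9=F, B10=E, B11=F
#2 (h=15) -> covered: B1=F, B2=T, B3=S, B5=T, B6=S, B9=T, B9=F, B10=E, B11=F
#3 (h=-4) -> covered: B1=F, B2=T, B3=S, B5=T, B6=E, B9=T, B9=F, B10=E, B11=F
#4 (h=6) -> covered: B1=F, B2=T, B3=S, B5=F, B6=E, B7=F, B8=T, B9=F, B10=E
#5 (h=9) -> covered: B1=F, B2=T, B3=S, B5=F, B6=E, B7=T, B9=T, B9=F, B10=E, B11=T
#6 (h=22) -> covered: B1=F, B2=T, B3=S, B5=T, B6=S, B9=T, B9=F, B10=E, B11=F
#7 (h=8) -> covered: B1=F, B2=T, B3=S, B5=F, B6=E, B7=T, B9=T, B9=F, B10=E, B11=T
the full pool covers 15 outcomes: B1=F, B2=T, B3=S, B5=T, B5=F, B6=S, B6=E, B7=T, B7=F, B8=T, B9=T, B9=F, B10=E, B11=T, B11=F
checked all size-1 subsets: none covers 15 outcomes (max 10/15)
checked all size-2 subsets: none covers 15 outcomes (max 13/15)
at size 3, {2, 4, 5} reaches all 15 outcomes; every lexicographically earlier size-3 subset fails

Answer: 2, 4, 5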